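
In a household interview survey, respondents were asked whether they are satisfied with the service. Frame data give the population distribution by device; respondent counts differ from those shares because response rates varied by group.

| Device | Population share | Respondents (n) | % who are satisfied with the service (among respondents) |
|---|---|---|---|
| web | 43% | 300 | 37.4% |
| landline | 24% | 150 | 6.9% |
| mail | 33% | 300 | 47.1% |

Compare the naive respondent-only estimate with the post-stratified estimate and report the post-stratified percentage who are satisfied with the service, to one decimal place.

Without adjustment, the pooled respondent share is:
  (300/750)×37.4 + (150/750)×6.9 + (300/750)×47.1 = 35.18%
Reweighting by population device shares:
  0.43×37.4 + 0.24×6.9 + 0.33×47.1 = 33.281%

33.3%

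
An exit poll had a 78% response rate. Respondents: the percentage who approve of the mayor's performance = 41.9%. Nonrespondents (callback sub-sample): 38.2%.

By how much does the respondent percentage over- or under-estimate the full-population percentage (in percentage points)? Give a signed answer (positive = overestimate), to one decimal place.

Nonresponse fraction = 1 − 0.78 = 0.22.
Bias = (nonresponse fraction) × (respondent percentage − nonrespondent percentage)
     = 0.22 × (41.9 − 38.2) = 0.22 × 3.7 = 0.814.

+0.8 percentage points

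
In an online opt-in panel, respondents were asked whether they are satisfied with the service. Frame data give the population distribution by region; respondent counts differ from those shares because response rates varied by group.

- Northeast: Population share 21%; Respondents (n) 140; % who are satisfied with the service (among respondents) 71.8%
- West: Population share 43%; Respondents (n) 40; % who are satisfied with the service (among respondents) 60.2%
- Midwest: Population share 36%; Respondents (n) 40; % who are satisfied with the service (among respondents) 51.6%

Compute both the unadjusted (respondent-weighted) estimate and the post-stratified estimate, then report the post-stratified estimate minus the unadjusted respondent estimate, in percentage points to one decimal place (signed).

Unadjusted (pooled respondent) estimate weights by respondent counts:
  (140/220)×71.8 + (40/220)×60.2 + (40/220)×51.6 = 66.0182%
Post-stratified estimate weights by population shares:
  0.21×71.8 + 0.43×60.2 + 0.36×51.6 = 59.54%
Difference = 59.54 − 66.0182 = -6.4782 pp.

-6.5 percentage points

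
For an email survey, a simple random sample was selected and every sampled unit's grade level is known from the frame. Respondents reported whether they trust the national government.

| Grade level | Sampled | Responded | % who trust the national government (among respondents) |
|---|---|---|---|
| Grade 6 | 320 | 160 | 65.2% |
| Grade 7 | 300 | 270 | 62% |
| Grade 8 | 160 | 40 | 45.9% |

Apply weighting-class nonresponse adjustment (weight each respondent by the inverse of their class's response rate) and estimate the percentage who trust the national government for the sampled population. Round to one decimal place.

60.0%

Class response rates: Grade 6 160/320 = 50%, Grade 7 270/300 = 90%, Grade 8 40/160 = 25%.
Each respondent's weight = sampled/responded in their class; summing within a class gives n_sampled, so:
  Grade 6: 320 × 65.2 = 20,864
  Grade 7: 300 × 62 = 18,600
  Grade 8: 160 × 45.9 = 7344
Adjusted estimate = 46,808 / 780 = 60.0103 → 60.0%.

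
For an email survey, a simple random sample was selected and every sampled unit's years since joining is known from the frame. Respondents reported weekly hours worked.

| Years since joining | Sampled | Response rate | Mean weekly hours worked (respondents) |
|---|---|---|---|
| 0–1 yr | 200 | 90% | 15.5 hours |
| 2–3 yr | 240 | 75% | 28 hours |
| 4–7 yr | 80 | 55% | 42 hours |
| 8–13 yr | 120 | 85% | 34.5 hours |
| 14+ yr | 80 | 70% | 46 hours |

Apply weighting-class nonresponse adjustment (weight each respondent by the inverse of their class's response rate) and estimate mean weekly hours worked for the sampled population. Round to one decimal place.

29.2

Inverse-response-rate weighting restores each class to its sampled count, so class totals weight by n_sampled:
  0–1 yr: 200 × 15.5 = 3100
  2–3 yr: 240 × 28 = 6720
  4–7 yr: 80 × 42 = 3360
  8–13 yr: 120 × 34.5 = 4140
  14+ yr: 80 × 46 = 3680
Adjusted estimate = 21,000 / 720 = 29.1667 → 29.2.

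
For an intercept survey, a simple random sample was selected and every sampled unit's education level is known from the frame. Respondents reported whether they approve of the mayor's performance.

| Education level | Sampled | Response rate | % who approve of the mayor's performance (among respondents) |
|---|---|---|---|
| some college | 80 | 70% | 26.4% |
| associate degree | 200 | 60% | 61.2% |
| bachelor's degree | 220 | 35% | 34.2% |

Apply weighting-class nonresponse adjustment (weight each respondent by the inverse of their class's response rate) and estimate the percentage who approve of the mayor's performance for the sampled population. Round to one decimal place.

43.8%

Each respondent's weight = sampled/responded in their class; summing within a class gives n_sampled, so:
  some college: 80 × 26.4 = 2112
  associate degree: 200 × 61.2 = 12,240
  bachelor's degree: 220 × 34.2 = 7524
Adjusted estimate = 21,876 / 500 = 43.752 → 43.8%.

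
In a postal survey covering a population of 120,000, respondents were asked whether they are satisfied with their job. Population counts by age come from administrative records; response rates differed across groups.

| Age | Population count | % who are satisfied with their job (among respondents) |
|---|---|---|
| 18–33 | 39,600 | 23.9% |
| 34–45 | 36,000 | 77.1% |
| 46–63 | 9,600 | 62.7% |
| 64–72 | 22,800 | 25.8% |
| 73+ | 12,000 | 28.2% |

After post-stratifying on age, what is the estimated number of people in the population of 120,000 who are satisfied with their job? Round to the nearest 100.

Each cell contributes its population count × the respondent rate:
  18–33: 39,600 × 23.9% = 9464.4
  34–45: 36,000 × 77.1% = 27,756
  46–63: 9,600 × 62.7% = 6019.2
  64–72: 22,800 × 25.8% = 5882.4
  73+: 12,000 × 28.2% = 3384
Estimated total = 52,506 → 52,500.

52,500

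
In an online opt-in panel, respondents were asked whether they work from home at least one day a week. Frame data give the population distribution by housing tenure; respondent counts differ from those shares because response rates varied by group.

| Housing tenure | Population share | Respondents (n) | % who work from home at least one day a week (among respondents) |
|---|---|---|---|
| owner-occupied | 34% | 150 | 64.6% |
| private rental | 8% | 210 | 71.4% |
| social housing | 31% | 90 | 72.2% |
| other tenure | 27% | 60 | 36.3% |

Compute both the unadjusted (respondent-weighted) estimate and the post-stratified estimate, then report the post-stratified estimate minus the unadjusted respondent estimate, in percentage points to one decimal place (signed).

-5.6 percentage points

Naive respondent-only estimate (weights = respondent counts):
  (150/510)×64.6 + (210/510)×71.4 + (90/510)×72.2 + (60/510)×36.3 = 65.4118%
Post-stratifying to population shares instead:
  0.34×64.6 + 0.08×71.4 + 0.31×72.2 + 0.27×36.3 = 59.859%
Difference = 59.859 − 65.4118 = -5.5528 pp.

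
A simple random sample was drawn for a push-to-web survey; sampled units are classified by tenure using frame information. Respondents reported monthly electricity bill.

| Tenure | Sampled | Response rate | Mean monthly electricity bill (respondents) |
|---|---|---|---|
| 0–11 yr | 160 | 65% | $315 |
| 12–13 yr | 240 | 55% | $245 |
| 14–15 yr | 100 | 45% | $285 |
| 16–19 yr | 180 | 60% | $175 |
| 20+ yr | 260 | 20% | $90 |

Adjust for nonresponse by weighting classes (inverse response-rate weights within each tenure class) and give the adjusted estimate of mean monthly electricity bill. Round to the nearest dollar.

$205

With weight = n_sampled/n_responded per class, the weighted class total is n_sampled:
  0–11 yr: 160 × 315 = 50,400
  12–13 yr: 240 × 245 = 58,800
  14–15 yr: 100 × 285 = 28,500
  16–19 yr: 180 × 175 = 31,500
  20+ yr: 260 × 90 = 23,400
Adjusted estimate = 192,600 / 940 = 204.894 → $205.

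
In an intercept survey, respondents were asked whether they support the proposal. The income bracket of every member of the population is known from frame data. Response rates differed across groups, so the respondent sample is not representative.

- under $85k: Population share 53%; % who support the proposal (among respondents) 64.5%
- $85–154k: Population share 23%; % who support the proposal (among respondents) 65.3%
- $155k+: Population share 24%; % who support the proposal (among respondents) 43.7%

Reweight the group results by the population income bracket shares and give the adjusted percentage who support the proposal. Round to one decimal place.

Weight each group's respondent value by its population share:
  under $85k: 0.53 × 64.5 = 34.185
  $85–154k: 0.23 × 65.3 = 15.019
  $155k+: 0.24 × 43.7 = 10.488
Post-stratified estimate = 59.692 → 59.7%.

59.7%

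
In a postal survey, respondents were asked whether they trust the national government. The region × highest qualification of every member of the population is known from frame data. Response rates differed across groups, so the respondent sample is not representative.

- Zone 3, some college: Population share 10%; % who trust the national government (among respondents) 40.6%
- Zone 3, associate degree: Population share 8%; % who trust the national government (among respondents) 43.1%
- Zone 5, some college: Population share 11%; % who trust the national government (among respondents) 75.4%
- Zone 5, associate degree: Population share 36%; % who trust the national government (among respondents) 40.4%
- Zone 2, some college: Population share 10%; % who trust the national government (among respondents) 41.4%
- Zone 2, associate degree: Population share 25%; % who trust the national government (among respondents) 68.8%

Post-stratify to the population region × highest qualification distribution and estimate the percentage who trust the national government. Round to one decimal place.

51.7%

Weight each group's respondent value by its population share:
  Zone 3, some college: 0.1 × 40.6 = 4.06
  Zone 3, associate degree: 0.08 × 43.1 = 3.448
  Zone 5, some college: 0.11 × 75.4 = 8.294
  Zone 5, associate degree: 0.36 × 40.4 = 14.544
  Zone 2, some college: 0.1 × 41.4 = 4.14
  Zone 2, associate degree: 0.25 × 68.8 = 17.2
Post-stratified estimate = 51.686 → 51.7%.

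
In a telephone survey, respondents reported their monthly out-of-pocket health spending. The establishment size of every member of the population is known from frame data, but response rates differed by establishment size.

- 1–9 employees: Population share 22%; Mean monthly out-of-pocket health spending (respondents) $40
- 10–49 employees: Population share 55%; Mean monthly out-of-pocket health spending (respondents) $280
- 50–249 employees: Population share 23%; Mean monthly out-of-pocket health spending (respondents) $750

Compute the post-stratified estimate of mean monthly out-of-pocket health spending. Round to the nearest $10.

Each cell contributes population-share × respondent value:
  1–9 employees: 0.22 × 40 = 8.8
  10–49 employees: 0.55 × 280 = 154
  50–249 employees: 0.23 × 750 = 172.5
Post-stratified estimate = 335.3 → $340.

$340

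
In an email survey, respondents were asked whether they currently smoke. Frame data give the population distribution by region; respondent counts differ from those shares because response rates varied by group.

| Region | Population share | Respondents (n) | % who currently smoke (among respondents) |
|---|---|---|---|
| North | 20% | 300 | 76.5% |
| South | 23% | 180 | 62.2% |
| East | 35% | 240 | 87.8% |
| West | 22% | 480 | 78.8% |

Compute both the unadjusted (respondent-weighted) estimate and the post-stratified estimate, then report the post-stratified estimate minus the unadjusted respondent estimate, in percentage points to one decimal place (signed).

+0.1 percentage points

Naive respondent-only estimate (weights = respondent counts):
  (300/1200)×76.5 + (180/1200)×62.2 + (240/1200)×87.8 + (480/1200)×78.8 = 77.535%
Post-stratifying to population shares instead:
  0.2×76.5 + 0.23×62.2 + 0.35×87.8 + 0.22×78.8 = 77.672%
Difference = 77.672 − 77.535 = 0.137 pp.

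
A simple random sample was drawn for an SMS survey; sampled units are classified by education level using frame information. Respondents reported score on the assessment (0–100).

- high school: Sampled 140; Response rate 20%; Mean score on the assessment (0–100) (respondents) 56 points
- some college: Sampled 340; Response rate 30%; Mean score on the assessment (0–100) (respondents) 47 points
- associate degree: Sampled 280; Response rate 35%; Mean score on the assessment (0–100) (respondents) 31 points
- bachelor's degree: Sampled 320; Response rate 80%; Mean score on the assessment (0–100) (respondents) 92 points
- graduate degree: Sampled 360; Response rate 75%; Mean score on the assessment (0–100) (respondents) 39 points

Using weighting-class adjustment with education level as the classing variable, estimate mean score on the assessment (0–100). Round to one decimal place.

52.8

Weighting each respondent by the inverse class response rate inflates each class back to its sampled size, so the class weight is n_sampled:
  high school: 140 × 56 = 7840
  some college: 340 × 47 = 15,980
  associate degree: 280 × 31 = 8680
  bachelor's degree: 320 × 92 = 29,440
  graduate degree: 360 × 39 = 14,040
Adjusted estimate = 75,980 / 1,440 = 52.7639 → 52.8.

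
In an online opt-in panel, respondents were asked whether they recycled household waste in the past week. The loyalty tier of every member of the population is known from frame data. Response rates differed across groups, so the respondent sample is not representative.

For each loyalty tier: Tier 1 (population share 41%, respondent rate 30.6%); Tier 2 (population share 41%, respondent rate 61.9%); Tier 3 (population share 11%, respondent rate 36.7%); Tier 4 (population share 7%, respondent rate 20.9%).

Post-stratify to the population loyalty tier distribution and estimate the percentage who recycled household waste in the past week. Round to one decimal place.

Post-stratification weights by population share, not respondent share:
  Tier 1: 0.41 × 30.6 = 12.546
  Tier 2: 0.41 × 61.9 = 25.379
  Tier 3: 0.11 × 36.7 = 4.037
  Tier 4: 0.07 × 20.9 = 1.463
Post-stratified estimate = 43.425 → 43.4%.

43.4%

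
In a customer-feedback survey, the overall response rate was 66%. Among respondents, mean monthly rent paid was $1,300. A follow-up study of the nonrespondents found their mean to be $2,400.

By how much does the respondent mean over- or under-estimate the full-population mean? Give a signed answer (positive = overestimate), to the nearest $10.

Nonresponse fraction = 1 − 0.66 = 0.34.
Bias = (nonresponse fraction) × (respondent mean − nonrespondent mean)
     = 0.34 × (1300 − 2400) = 0.34 × -1100 = -374.

-$370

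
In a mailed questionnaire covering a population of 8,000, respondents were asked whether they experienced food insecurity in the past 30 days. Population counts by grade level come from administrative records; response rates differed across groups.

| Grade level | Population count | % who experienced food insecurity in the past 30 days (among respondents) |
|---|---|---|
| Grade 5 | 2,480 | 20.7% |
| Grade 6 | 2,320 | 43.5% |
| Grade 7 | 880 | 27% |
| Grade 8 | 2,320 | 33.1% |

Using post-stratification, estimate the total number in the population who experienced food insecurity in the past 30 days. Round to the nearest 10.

Apply each group's respondent rate to its population count:
  Grade 5: 2,480 × 20.7% = 513.36
  Grade 6: 2,320 × 43.5% = 1009.2
  Grade 7: 880 × 27% = 237.6
  Grade 8: 2,320 × 33.1% = 767.92
Estimated total = 2528.08 → 2,530.

2,530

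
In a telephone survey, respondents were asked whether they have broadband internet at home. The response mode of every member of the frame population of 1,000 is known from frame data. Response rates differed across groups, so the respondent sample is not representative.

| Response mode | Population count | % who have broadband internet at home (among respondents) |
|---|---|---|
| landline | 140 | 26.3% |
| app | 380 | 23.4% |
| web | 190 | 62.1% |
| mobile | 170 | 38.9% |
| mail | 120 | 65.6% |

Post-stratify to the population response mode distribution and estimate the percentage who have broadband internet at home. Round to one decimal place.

Post-stratification weights by population share, not respondent share:
  landline: (140/1,000) × 26.3 = 3.682
  app: (380/1,000) × 23.4 = 8.892
  web: (190/1,000) × 62.1 = 11.799
  mobile: (170/1,000) × 38.9 = 6.613
  mail: (120/1,000) × 65.6 = 7.872
Post-stratified estimate = 38.858 → 38.9%.

38.9%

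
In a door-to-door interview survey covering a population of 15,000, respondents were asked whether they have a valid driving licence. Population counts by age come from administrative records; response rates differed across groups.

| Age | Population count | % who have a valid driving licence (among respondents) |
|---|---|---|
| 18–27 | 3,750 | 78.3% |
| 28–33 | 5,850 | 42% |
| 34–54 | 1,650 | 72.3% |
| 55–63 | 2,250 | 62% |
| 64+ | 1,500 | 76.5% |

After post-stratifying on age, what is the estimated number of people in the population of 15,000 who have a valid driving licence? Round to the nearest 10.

Each cell contributes its population count × the respondent rate:
  18–27: 3,750 × 78.3% = 2936.25
  28–33: 5,850 × 42% = 2457
  34–54: 1,650 × 72.3% = 1192.95
  55–63: 2,250 × 62% = 1395
  64+: 1,500 × 76.5% = 1147.5
Estimated total = 9128.7 → 9,130.

9,130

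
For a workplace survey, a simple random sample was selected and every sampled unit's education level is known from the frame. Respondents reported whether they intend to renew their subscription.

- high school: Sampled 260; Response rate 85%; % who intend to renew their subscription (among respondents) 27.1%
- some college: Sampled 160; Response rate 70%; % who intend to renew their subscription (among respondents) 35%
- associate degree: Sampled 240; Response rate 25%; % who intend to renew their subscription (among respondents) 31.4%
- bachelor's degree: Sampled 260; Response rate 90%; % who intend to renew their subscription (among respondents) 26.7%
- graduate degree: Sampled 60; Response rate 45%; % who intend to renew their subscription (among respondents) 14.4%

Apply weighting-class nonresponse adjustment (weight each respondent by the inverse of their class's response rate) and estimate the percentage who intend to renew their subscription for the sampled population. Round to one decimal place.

28.6%

With weight = n_sampled/n_responded per class, the weighted class total is n_sampled:
  high school: 260 × 27.1 = 7046
  some college: 160 × 35 = 5600
  associate degree: 240 × 31.4 = 7536
  bachelor's degree: 260 × 26.7 = 6942
  graduate degree: 60 × 14.4 = 864
Adjusted estimate = 27,988 / 980 = 28.5592 → 28.6%.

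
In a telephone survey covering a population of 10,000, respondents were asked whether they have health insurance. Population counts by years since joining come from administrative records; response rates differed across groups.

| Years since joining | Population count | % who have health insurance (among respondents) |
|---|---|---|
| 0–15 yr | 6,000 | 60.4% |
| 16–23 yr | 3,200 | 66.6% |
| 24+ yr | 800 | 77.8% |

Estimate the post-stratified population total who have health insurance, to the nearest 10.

Apply each group's respondent rate to its population count:
  0–15 yr: 6,000 × 60.4% = 3624
  16–23 yr: 3,200 × 66.6% = 2131.2
  24+ yr: 800 × 77.8% = 622.4
Estimated total = 6377.6 → 6,380.

6,380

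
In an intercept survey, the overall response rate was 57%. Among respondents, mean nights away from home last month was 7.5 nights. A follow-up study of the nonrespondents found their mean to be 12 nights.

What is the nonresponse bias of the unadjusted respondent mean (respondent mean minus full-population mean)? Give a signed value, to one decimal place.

-1.9

Nonresponse fraction = 1 − 0.57 = 0.43.
Bias = (nonresponse fraction) × (respondent mean − nonrespondent mean)
     = 0.43 × (7.5 − 12) = 0.43 × -4.5 = -1.935.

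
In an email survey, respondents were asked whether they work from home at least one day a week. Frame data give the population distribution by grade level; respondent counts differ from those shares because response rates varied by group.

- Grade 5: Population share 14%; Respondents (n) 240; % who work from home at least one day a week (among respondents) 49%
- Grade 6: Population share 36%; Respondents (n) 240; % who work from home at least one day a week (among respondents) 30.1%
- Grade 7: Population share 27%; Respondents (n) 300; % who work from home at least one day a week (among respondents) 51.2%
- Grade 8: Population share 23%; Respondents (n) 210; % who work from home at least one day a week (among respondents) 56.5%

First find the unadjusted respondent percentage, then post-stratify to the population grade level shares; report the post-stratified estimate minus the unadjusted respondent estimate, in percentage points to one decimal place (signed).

-2.2 percentage points

Without adjustment, the pooled respondent share is:
  (240/990)×49 + (240/990)×30.1 + (300/990)×51.2 + (210/990)×56.5 = 46.6758%
Reweighting by population grade level shares:
  0.14×49 + 0.36×30.1 + 0.27×51.2 + 0.23×56.5 = 44.515%
Difference = 44.515 − 46.6758 = -2.1608 pp.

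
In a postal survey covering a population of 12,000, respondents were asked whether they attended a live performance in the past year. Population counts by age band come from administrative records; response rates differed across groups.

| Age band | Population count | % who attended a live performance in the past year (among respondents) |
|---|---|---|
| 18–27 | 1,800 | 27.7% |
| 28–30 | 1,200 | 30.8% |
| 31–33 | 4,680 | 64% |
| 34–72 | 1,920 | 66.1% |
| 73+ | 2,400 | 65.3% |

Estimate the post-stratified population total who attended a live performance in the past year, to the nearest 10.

Each cell contributes its population count × the respondent rate:
  18–27: 1,800 × 27.7% = 498.6
  28–30: 1,200 × 30.8% = 369.6
  31–33: 4,680 × 64% = 2995.2
  34–72: 1,920 × 66.1% = 1269.12
  73+: 2,400 × 65.3% = 1567.2
Estimated total = 6699.72 → 6,700.

6,700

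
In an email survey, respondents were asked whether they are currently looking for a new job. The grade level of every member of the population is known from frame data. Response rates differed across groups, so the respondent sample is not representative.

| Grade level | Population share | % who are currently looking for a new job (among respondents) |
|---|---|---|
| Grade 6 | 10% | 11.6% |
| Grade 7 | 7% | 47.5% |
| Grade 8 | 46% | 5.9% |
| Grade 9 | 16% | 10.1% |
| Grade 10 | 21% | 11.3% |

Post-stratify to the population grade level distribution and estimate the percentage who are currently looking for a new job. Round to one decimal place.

Each cell contributes population-share × respondent value:
  Grade 6: 0.1 × 11.6 = 1.16
  Grade 7: 0.07 × 47.5 = 3.325
  Grade 8: 0.46 × 5.9 = 2.714
  Grade 9: 0.16 × 10.1 = 1.616
  Grade 10: 0.21 × 11.3 = 2.373
Post-stratified estimate = 11.188 → 11.2%.

11.2%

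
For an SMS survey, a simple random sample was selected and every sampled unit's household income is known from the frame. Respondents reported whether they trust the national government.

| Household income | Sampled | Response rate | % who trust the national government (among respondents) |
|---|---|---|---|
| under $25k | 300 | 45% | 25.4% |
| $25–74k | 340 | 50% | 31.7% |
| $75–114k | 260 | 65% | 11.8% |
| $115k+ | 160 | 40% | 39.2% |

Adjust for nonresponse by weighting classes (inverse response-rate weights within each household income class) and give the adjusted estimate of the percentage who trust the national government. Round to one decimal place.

With weight = n_sampled/n_responded per class, the weighted class total is n_sampled:
  under $25k: 300 × 25.4 = 7620
  $25–74k: 340 × 31.7 = 10,778
  $75–114k: 260 × 11.8 = 3068
  $115k+: 160 × 39.2 = 6272
Adjusted estimate = 27,738 / 1,060 = 26.1679 → 26.2%.

26.2%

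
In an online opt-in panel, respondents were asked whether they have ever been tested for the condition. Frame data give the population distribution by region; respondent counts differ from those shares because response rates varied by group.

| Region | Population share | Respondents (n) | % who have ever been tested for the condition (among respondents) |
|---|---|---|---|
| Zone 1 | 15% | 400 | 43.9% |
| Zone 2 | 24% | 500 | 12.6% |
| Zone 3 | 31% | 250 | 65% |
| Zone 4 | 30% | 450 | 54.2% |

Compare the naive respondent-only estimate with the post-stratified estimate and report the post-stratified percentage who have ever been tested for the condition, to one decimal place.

Unadjusted (pooled respondent) estimate weights by respondent counts:
  (400/1600)×43.9 + (500/1600)×12.6 + (250/1600)×65 + (450/1600)×54.2 = 40.3125%
Post-stratifying to population shares instead:
  0.15×43.9 + 0.24×12.6 + 0.31×65 + 0.3×54.2 = 46.019%

46.0%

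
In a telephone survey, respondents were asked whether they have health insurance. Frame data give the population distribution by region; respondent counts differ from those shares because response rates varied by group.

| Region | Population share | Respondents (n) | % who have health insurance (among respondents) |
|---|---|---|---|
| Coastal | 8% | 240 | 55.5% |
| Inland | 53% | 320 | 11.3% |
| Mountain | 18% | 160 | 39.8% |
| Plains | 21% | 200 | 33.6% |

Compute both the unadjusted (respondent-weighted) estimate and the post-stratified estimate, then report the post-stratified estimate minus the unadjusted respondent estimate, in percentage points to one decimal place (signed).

-8.0 percentage points

Without adjustment, the pooled respondent share is:
  (240/920)×55.5 + (320/920)×11.3 + (160/920)×39.8 + (200/920)×33.6 = 32.6348%
Post-stratified estimate weights by population shares:
  0.08×55.5 + 0.53×11.3 + 0.18×39.8 + 0.21×33.6 = 24.649%
Difference = 24.649 − 32.6348 = -7.9858 pp.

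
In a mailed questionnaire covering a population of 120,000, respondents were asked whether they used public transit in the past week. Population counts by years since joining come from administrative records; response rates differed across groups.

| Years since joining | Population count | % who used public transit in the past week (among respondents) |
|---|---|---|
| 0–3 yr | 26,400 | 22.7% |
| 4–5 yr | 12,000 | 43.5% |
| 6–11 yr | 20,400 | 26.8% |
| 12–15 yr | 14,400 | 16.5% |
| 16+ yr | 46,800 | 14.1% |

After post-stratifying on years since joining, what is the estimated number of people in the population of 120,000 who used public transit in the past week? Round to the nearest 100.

25,700

Estimated count per cell = population count × respondent percentage:
  0–3 yr: 26,400 × 22.7% = 5992.8
  4–5 yr: 12,000 × 43.5% = 5220
  6–11 yr: 20,400 × 26.8% = 5467.2
  12–15 yr: 14,400 × 16.5% = 2376
  16+ yr: 46,800 × 14.1% = 6598.8
Estimated total = 25654.8 → 25,700.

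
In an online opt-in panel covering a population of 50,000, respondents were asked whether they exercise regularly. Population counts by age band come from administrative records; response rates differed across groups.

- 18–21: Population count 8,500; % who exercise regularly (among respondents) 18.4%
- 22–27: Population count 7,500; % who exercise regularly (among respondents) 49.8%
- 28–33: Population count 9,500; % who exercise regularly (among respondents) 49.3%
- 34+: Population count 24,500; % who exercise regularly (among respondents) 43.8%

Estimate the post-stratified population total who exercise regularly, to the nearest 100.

Each cell contributes its population count × the respondent rate:
  18–21: 8,500 × 18.4% = 1564
  22–27: 7,500 × 49.8% = 3735
  28–33: 9,500 × 49.3% = 4683.5
  34+: 24,500 × 43.8% = 10,731
Estimated total = 20713.5 → 20,700.

20,700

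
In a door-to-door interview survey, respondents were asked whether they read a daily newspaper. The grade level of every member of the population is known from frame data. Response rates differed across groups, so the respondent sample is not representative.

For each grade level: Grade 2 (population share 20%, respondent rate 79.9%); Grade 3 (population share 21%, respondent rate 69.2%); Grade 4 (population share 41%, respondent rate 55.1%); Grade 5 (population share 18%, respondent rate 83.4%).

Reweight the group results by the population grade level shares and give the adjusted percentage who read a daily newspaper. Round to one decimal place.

68.1%

Weight each group's respondent value by its population share:
  Grade 2: 0.2 × 79.9 = 15.98
  Grade 3: 0.21 × 69.2 = 14.532
  Grade 4: 0.41 × 55.1 = 22.591
  Grade 5: 0.18 × 83.4 = 15.012
Post-stratified estimate = 68.115 → 68.1%.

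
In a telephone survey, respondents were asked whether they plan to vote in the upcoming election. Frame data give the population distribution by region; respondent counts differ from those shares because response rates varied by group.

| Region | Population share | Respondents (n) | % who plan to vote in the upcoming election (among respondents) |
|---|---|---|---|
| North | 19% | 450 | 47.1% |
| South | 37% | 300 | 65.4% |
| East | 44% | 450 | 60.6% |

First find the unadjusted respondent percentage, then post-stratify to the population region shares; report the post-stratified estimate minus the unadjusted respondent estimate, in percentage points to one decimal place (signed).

Without adjustment, the pooled respondent share is:
  (450/1200)×47.1 + (300/1200)×65.4 + (450/1200)×60.6 = 56.7375%
Post-stratified estimate weights by population shares:
  0.19×47.1 + 0.37×65.4 + 0.44×60.6 = 59.811%
Difference = 59.811 − 56.7375 = 3.0735 pp.

+3.1 percentage points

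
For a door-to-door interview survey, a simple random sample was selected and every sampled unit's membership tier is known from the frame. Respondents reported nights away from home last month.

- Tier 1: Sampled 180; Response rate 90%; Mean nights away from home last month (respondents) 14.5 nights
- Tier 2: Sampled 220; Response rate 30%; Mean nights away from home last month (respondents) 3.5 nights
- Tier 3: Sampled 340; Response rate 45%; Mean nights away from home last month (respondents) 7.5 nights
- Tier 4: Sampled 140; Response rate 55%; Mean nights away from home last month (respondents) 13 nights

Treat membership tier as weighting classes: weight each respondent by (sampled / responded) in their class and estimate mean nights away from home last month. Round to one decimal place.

Weighting each respondent by the inverse class response rate inflates each class back to its sampled size, so the class weight is n_sampled:
  Tier 1: 180 × 14.5 = 2610
  Tier 2: 220 × 3.5 = 770
  Tier 3: 340 × 7.5 = 2550
  Tier 4: 140 × 13 = 1820
Adjusted estimate = 7750 / 880 = 8.80682 → 8.8.

8.8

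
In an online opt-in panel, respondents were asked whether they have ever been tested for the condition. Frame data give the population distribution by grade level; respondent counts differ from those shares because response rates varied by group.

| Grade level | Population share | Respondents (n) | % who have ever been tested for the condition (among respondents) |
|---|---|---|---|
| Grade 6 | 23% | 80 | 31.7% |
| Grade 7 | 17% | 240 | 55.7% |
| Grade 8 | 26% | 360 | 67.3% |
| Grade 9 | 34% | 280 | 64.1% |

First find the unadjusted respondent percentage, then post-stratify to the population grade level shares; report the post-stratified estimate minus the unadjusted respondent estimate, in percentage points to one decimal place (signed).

-4.4 percentage points

Unadjusted (pooled respondent) estimate weights by respondent counts:
  (80/960)×31.7 + (240/960)×55.7 + (360/960)×67.3 + (280/960)×64.1 = 60.5%
Reweighting by population grade level shares:
  0.23×31.7 + 0.17×55.7 + 0.26×67.3 + 0.34×64.1 = 56.052%
Difference = 56.052 − 60.5 = -4.448 pp.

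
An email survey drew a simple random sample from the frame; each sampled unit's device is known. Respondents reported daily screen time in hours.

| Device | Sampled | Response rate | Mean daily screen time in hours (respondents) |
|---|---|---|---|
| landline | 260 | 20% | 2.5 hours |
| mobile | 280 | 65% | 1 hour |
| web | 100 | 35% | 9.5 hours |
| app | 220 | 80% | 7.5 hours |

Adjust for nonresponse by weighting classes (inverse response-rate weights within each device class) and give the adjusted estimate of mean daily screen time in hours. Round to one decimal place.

Inverse-response-rate weighting restores each class to its sampled count, so class totals weight by n_sampled:
  landline: 260 × 2.5 = 650
  mobile: 280 × 1 = 280
  web: 100 × 9.5 = 950
  app: 220 × 7.5 = 1650
Adjusted estimate = 3530 / 860 = 4.10465 → 4.1.

4.1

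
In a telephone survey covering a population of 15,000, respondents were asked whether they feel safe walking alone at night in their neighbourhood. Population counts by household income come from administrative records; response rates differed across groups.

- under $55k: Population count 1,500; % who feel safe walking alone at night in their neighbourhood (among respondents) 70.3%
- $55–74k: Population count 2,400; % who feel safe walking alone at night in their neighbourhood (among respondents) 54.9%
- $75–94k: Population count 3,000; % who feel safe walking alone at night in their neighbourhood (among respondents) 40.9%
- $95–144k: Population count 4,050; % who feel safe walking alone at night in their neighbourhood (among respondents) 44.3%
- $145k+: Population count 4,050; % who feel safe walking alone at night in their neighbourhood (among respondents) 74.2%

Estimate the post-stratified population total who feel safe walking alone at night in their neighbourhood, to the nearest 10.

Estimated count per cell = population count × respondent percentage:
  under $55k: 1,500 × 70.3% = 1054.5
  $55–74k: 2,400 × 54.9% = 1317.6
  $75–94k: 3,000 × 40.9% = 1227
  $95–144k: 4,050 × 44.3% = 1794.15
  $145k+: 4,050 × 74.2% = 3005.1
Estimated total = 8398.35 → 8,400.

8,400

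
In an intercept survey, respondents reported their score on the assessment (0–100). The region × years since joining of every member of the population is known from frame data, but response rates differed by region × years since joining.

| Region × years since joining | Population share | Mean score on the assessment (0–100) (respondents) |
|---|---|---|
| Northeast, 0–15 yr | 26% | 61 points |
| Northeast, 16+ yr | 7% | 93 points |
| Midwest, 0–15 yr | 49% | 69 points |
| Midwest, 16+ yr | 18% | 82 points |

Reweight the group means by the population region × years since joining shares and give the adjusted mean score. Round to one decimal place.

70.9

Each cell contributes population-share × respondent value:
  Northeast, 0–15 yr: 0.26 × 61 = 15.86
  Northeast, 16+ yr: 0.07 × 93 = 6.51
  Midwest, 0–15 yr: 0.49 × 69 = 33.81
  Midwest, 16+ yr: 0.18 × 82 = 14.76
Post-stratified estimate = 70.94 → 70.9.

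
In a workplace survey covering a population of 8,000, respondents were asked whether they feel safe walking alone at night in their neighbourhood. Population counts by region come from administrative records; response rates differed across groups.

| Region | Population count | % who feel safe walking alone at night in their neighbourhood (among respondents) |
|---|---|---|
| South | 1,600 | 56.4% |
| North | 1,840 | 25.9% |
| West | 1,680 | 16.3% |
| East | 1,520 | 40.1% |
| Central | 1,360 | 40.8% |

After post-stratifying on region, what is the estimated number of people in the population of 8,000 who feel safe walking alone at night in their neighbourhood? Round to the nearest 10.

2,820

Estimated count per cell = population count × respondent percentage:
  South: 1,600 × 56.4% = 902.4
  North: 1,840 × 25.9% = 476.56
  West: 1,680 × 16.3% = 273.84
  East: 1,520 × 40.1% = 609.52
  Central: 1,360 × 40.8% = 554.88
Estimated total = 2817.2 → 2,820.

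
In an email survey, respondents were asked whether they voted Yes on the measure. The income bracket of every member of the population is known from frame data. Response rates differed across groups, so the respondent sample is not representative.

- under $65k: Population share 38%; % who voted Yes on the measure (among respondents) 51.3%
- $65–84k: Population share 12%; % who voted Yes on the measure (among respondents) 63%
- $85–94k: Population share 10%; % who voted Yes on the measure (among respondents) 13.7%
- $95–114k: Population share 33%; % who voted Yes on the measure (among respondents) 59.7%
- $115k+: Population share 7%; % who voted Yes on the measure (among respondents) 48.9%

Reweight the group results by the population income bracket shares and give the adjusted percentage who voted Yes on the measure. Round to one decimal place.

51.5%

Weight each group's respondent value by its population share:
  under $65k: 0.38 × 51.3 = 19.494
  $65–84k: 0.12 × 63 = 7.56
  $85–94k: 0.1 × 13.7 = 1.37
  $95–114k: 0.33 × 59.7 = 19.701
  $115k+: 0.07 × 48.9 = 3.423
Post-stratified estimate = 51.548 → 51.5%.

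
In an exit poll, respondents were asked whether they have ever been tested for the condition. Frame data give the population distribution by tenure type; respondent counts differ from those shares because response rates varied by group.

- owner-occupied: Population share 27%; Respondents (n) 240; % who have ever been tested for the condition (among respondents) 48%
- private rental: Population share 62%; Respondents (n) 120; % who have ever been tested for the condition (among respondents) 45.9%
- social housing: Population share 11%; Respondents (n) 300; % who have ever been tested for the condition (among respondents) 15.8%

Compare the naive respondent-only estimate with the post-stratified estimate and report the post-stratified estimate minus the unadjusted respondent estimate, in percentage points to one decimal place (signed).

+10.2 percentage points

Unadjusted (pooled respondent) estimate weights by respondent counts:
  (240/660)×48 + (120/660)×45.9 + (300/660)×15.8 = 32.9818%
Reweighting by population tenure type shares:
  0.27×48 + 0.62×45.9 + 0.11×15.8 = 43.156%
Difference = 43.156 − 32.9818 = 10.1742 pp.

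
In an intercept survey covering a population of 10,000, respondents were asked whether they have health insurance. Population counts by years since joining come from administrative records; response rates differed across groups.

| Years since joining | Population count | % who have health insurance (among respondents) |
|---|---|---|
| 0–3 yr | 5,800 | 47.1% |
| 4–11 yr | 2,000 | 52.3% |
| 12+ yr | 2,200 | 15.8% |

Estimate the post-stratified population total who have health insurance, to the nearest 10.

Each cell contributes its population count × the respondent rate:
  0–3 yr: 5,800 × 47.1% = 2731.8
  4–11 yr: 2,000 × 52.3% = 1046
  12+ yr: 2,200 × 15.8% = 347.6
Estimated total = 4125.4 → 4,130.

4,130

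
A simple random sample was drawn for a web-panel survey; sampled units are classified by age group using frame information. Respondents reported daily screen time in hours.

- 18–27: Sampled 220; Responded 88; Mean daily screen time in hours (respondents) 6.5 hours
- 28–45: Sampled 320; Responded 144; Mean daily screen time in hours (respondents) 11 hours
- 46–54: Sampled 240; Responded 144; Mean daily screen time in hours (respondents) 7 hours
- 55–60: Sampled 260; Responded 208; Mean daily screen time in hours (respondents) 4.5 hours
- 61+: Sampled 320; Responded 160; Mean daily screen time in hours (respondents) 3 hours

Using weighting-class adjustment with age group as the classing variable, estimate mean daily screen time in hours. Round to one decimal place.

6.4

Class response rates: 18–27 88/220 = 40%, 28–45 144/320 = 45%, 46–54 144/240 = 60%, 55–60 208/260 = 80%, 61+ 160/320 = 50%.
Each respondent's weight = sampled/responded in their class; summing within a class gives n_sampled, so:
  18–27: 220 × 6.5 = 1430
  28–45: 320 × 11 = 3520
  46–54: 240 × 7 = 1680
  55–60: 260 × 4.5 = 1170
  61+: 320 × 3 = 960
Adjusted estimate = 8760 / 1,360 = 6.44118 → 6.4.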